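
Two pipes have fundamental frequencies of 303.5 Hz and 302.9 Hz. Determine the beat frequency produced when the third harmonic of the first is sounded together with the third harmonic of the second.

Third harmonic of the first: 3·303.5 = 910.5 Hz.
Third harmonic of the second: 3·302.9 = 908.7 Hz.
f_beat = |910.5 − 908.7| = 1.8 Hz.

1.8 Hz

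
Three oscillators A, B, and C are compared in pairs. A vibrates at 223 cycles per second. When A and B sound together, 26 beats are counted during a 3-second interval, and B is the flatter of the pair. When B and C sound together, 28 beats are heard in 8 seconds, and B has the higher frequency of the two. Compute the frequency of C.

A–B: Beat frequency = 26/3 = 8.6667 Hz.
B is below A, so f_B = 223 − 8.6667 = 214.3333 Hz.
B–C: Beat frequency = 28/8 = 3.5 Hz.
C is below B, so f_C = 214.3333 − 3.5 = 210.8333 Hz.

210.8333 Hz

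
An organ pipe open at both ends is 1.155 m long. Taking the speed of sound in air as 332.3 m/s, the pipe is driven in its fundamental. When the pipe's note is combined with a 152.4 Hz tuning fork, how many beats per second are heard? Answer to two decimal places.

Open pipe: f_n = n·v/(2L) = 1·332.3/(2·1.155) = 143.8528 Hz.
f_beat = |143.8528 − 152.4| = 8.55 Hz.

8.55 Hz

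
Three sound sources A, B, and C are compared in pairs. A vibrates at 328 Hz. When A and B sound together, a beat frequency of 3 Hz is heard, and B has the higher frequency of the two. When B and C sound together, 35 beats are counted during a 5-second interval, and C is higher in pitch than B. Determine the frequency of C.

338 Hz

B is above A, so f_B = 328 + 3 = 331 Hz.
B–C: Beat frequency = 35/5 = 7 Hz.
C is above B, so f_C = 331 + 7 = 338 Hz.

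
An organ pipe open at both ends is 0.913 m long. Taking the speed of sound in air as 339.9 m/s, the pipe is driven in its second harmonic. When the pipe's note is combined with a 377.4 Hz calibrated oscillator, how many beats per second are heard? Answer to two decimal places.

5.11 Hz

Open pipe: f_n = n·v/(2L) = 2·339.9/(2·0.913) = 372.2892 Hz.
f_beat = |372.2892 − 377.4| = 5.11 Hz.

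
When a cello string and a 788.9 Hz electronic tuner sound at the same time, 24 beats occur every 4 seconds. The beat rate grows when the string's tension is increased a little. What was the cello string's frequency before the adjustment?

Beat frequency = 24/4 = 6 Hz.
|f − 788.9| = 6, so the cello string was at either 782.9 Hz or 794.9 Hz.
Higher tension means higher frequency; the adjustment raises the cello string's frequency.
The beat rate rose, so the adjustment moved the cello string further from 788.9 Hz — it was already above the reference.

794.9 Hz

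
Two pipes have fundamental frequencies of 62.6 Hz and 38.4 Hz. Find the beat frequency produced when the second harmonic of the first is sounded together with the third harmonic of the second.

10.0 Hz

Second harmonic of the first: 2·62.6 = 125.2 Hz.
Third harmonic of the second: 3·38.4 = 115.2 Hz.
f_beat = |125.2 − 115.2| = 10.0 Hz.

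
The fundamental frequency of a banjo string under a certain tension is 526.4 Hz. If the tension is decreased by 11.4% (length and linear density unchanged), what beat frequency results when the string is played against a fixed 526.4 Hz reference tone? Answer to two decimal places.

For a string, f ∝ √T, so the new frequency is 526.4·√0.886 = 495.4875 Hz.
f_beat = |495.4875 − 526.4| = 30.91 Hz.

30.91 Hz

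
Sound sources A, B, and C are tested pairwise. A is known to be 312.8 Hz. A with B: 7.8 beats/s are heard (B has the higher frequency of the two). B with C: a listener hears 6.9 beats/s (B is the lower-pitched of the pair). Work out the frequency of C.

327.5 Hz

B is above A, so f_B = 312.8 + 7.8 = 320.6 Hz.
C is above B, so f_C = 320.6 + 6.9 = 327.5 Hz.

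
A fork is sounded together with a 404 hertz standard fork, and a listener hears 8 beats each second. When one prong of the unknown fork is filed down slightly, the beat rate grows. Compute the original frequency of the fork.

|f − 404| = 8, so the fork was at either 396 Hz or 412 Hz.
Filing a prong removes mass and raises the fork's frequency; the adjustment raises the fork's frequency.
The beat rate rose, so the adjustment moved the fork further from 404 Hz — it was already above the reference.

412 Hz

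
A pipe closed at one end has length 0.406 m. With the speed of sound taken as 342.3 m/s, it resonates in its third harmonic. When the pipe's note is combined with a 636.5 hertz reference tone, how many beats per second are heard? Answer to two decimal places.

Closed pipe (odd harmonics): f_n = n·v/(4L) = 3·342.3/(4·0.406) = 632.3276 Hz.
f_beat = |632.3276 − 636.5| = 4.17 Hz.

4.17 Hz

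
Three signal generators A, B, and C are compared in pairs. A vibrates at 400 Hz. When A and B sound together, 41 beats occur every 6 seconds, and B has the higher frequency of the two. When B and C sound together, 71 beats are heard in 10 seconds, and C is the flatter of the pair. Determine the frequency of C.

A–B: Beat frequency = 41/6 = 6.8333 Hz.
B is above A, so f_B = 400 + 6.8333 = 406.8333 Hz.
B–C: Beat frequency = 71/10 = 7.1 Hz.
C is below B, so f_C = 406.8333 − 7.1 = 399.7333 Hz.

399.7333 Hz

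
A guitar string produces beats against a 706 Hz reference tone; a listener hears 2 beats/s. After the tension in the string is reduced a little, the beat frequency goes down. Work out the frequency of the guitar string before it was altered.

|f − 706| = 2, so the guitar string was at either 704 Hz or 708 Hz.
Lower tension means lower frequency; the adjustment lowers the guitar string's frequency.
The beat rate fell, so the adjustment moved the guitar string toward 706 Hz — it must have started above the reference.

708 Hz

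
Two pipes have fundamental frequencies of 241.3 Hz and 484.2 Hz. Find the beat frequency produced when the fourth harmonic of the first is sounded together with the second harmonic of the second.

3.2 Hz

Fourth harmonic of the first: 4·241.3 = 965.2 Hz.
Second harmonic of the second: 2·484.2 = 968.4 Hz.
f_beat = |965.2 − 968.4| = 3.2 Hz.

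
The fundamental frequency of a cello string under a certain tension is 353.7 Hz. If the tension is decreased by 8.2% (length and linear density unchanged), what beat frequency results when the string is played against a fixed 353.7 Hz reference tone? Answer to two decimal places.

For a string, f ∝ √T, so the new frequency is 353.7·√0.918 = 338.8882 Hz.
f_beat = |338.8882 − 353.7| = 14.81 Hz.

14.81 Hz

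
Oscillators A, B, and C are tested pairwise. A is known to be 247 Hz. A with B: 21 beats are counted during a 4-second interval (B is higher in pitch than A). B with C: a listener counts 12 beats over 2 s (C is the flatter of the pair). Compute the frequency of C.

246.25 Hz

A–B: Beat frequency = 21/4 = 5.25 Hz.
B is above A, so f_B = 247 + 5.25 = 252.25 Hz.
B–C: Beat frequency = 12/2 = 6 Hz.
C is below B, so f_C = 252.25 − 6 = 246.25 Hz.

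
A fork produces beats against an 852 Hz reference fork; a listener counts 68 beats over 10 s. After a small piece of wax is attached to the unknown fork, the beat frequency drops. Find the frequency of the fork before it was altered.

858.8 Hz

Beat frequency = 68/10 = 6.8 Hz.
|f − 852| = 6.8, so the fork was at either 845.2 Hz or 858.8 Hz.
Loading a fork with wax lowers its frequency; the adjustment lowers the fork's frequency.
The beat rate fell, so the adjustment moved the fork toward 852 Hz — it must have started above the reference.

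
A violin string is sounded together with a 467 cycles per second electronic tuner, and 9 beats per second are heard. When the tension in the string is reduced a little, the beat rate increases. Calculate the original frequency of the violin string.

|f − 467| = 9, so the violin string was at either 458 Hz or 476 Hz.
Lower tension means lower frequency; the adjustment lowers the violin string's frequency.
The beat rate rose, so the adjustment moved the violin string further from 467 Hz — it was already below the reference.

458 Hz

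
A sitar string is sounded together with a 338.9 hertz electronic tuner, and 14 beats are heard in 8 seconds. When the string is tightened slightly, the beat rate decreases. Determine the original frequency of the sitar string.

337.15 Hz

Beat frequency = 14/8 = 1.75 Hz.
|f − 338.9| = 1.75, so the sitar string was at either 337.15 Hz or 340.65 Hz.
Increasing tension raises a string's frequency; the adjustment raises the sitar string's frequency.
The beat rate fell, so the adjustment moved the sitar string toward 338.9 Hz — it must have started below the reference.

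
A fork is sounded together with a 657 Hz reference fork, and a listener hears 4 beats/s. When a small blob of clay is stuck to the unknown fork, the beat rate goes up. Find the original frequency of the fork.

653 Hz

|f − 657| = 4, so the fork was at either 653 Hz or 661 Hz.
Adding mass to a fork lowers its frequency; the adjustment lowers the fork's frequency.
The beat rate rose, so the adjustment moved the fork further from 657 Hz — it was already below the reference.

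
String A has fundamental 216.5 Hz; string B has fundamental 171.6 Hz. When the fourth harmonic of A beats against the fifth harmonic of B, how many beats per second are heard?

Fourth harmonic of the first: 4·216.5 = 866.0 Hz.
Fifth harmonic of the second: 5·171.6 = 858.0 Hz.
f_beat = |866.0 − 858.0| = 8.0 Hz.

8.0 Hz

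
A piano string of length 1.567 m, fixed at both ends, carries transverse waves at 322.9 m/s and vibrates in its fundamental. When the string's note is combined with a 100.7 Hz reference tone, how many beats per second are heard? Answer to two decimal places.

2.33 Hz

For a string fixed at both ends, f_n = n·v/(2L) = 1·322.9/(2·1.567) = 103.0313 Hz.
f_beat = |103.0313 − 100.7| = 2.33 Hz.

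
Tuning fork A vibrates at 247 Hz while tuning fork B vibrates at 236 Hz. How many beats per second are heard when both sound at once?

The beat frequency equals the magnitude of the frequency difference.
|247 − 236| = 11 Hz.

11 Hz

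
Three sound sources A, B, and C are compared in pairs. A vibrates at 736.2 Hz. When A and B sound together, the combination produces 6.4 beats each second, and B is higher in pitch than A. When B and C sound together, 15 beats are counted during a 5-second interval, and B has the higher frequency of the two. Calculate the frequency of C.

739.6 Hz

B is above A, so f_B = 736.2 + 6.4 = 742.6 Hz.
B–C: Beat frequency = 15/5 = 3 Hz.
C is below B, so f_C = 742.6 − 3 = 739.6 Hz.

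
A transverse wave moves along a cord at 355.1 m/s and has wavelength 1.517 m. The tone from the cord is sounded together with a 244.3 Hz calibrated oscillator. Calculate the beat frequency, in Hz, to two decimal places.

10.22 Hz

Source frequency f = v/λ = 355.1/1.517 = 234.0804 Hz.
f_beat = |234.0804 − 244.3| = 10.22 Hz.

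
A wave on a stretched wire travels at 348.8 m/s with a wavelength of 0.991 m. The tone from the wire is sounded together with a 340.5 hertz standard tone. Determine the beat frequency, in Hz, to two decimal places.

11.47 Hz

Source frequency f = v/λ = 348.8/0.991 = 351.9677 Hz.
f_beat = |351.9677 − 340.5| = 11.47 Hz.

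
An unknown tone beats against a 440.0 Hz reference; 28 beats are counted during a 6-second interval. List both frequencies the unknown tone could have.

435.3333 Hz or 444.6667 Hz

Beat frequency = 28/6 = 4.6667 Hz.
|f − 440.0| = 4.6667, so f = 440.0 ± 4.6667.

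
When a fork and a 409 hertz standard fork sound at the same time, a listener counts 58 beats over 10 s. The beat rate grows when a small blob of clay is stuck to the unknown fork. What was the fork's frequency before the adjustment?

Beat frequency = 58/10 = 5.8 Hz.
|f − 409| = 5.8, so the fork was at either 403.2 Hz or 414.8 Hz.
Adding mass to a fork lowers its frequency; the adjustment lowers the fork's frequency.
The beat rate rose, so the adjustment moved the fork further from 409 Hz — it was already below the reference.

403.2 Hz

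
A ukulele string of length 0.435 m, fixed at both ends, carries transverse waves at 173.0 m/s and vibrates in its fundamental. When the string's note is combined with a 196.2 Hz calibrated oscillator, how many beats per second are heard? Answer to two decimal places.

For a string fixed at both ends, f_n = n·v/(2L) = 1·173.0/(2·0.435) = 198.8506 Hz.
f_beat = |198.8506 − 196.2| = 2.65 Hz.

2.65 Hz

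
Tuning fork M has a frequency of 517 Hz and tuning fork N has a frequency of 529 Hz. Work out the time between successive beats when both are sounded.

0.083 s

f_beat = |517 − 529| = 12 Hz.
Beat period T = 1 / f_beat = 1 / 12 s.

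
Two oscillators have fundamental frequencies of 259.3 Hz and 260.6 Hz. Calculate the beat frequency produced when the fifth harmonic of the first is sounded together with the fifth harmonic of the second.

Fifth harmonic of the first: 5·259.3 = 1296.5 Hz.
Fifth harmonic of the second: 5·260.6 = 1303.0 Hz.
f_beat = |1296.5 − 1303.0| = 6.5 Hz.

6.5 Hz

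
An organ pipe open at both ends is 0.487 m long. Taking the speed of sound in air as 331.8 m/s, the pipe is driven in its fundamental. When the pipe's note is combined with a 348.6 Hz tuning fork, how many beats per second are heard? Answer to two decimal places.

7.94 Hz

Open pipe: f_n = n·v/(2L) = 1·331.8/(2·0.487) = 340.6571 Hz.
f_beat = |340.6571 − 348.6| = 7.94 Hz.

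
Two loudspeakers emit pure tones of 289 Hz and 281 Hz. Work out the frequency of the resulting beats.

f_beat = |f₁ − f₂|.
|289 − 281| = 8 Hz.

8 Hz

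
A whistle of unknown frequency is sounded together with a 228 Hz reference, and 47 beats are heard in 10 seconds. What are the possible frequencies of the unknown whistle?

Beat frequency = 47/10 = 4.7 Hz.
|f − 228| = 4.7, so f = 228 ± 4.7.

223.3 Hz or 232.7 Hz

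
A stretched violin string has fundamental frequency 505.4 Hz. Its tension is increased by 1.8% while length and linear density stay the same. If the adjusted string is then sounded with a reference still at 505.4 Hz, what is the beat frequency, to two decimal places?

4.53 Hz

For a string, f ∝ √T, so the new frequency is 505.4·√1.018 = 509.9283 Hz.
f_beat = |509.9283 − 505.4| = 4.53 Hz.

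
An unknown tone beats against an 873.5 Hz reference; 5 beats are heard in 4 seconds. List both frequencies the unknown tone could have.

872.25 Hz or 874.75 Hz

Beat frequency = 5/4 = 1.25 Hz.
|f − 873.5| = 1.25, so f = 873.5 ± 1.25.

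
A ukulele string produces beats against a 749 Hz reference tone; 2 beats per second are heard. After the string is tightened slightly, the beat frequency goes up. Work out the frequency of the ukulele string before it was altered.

751 Hz

|f − 749| = 2, so the ukulele string was at either 747 Hz or 751 Hz.
Increasing tension raises a string's frequency; the adjustment raises the ukulele string's frequency.
The beat rate rose, so the adjustment moved the ukulele string further from 749 Hz — it was already above the reference.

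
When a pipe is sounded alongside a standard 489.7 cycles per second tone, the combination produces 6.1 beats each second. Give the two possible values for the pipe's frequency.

|f − 489.7| = 6.1, so f = 489.7 ± 6.1.

483.6 Hz or 495.8 Hz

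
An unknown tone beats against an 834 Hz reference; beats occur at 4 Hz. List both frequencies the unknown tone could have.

830 Hz or 838 Hz

|f − 834| = 4, so f = 834 ± 4.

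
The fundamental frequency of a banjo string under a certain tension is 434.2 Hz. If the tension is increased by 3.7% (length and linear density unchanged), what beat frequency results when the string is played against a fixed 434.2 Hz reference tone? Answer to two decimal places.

7.96 Hz

For a string, f ∝ √T, so the new frequency is 434.2·√1.037 = 442.1597 Hz.
f_beat = |442.1597 − 434.2| = 7.96 Hz.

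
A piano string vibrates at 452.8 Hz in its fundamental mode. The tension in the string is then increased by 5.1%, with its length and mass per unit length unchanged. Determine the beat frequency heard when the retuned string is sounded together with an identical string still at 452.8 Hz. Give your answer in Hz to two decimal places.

11.40 Hz

For a string, f ∝ √T, so the new frequency is 452.8·√1.051 = 464.2028 Hz.
f_beat = |464.2028 − 452.8| = 11.40 Hz.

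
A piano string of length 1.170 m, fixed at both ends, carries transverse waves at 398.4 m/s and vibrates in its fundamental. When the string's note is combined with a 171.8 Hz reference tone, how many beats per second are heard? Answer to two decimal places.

For a string fixed at both ends, f_n = n·v/(2L) = 1·398.4/(2·1.170) = 170.2564 Hz.
f_beat = |170.2564 − 171.8| = 1.54 Hz.

1.54 Hz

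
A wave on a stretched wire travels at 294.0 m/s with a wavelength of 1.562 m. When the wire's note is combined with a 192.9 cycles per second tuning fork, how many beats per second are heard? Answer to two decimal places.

4.68 Hz

Source frequency f = v/λ = 294.0/1.562 = 188.2202 Hz.
f_beat = |188.2202 − 192.9| = 4.68 Hz.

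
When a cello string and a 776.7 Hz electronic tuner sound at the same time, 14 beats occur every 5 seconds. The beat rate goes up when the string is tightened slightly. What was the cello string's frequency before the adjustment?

Beat frequency = 14/5 = 2.8 Hz.
|f − 776.7| = 2.8, so the cello string was at either 773.9 Hz or 779.5 Hz.
Increasing tension raises a string's frequency; the adjustment raises the cello string's frequency.
The beat rate rose, so the adjustment moved the cello string further from 776.7 Hz — it was already above the reference.

779.5 Hz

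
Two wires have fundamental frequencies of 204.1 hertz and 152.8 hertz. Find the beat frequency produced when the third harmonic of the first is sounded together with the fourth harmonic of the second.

Third harmonic of the first: 3·204.1 = 612.3 Hz.
Fourth harmonic of the second: 4·152.8 = 611.2 Hz.
f_beat = |612.3 − 611.2| = 1.1 Hz.

1.1 Hz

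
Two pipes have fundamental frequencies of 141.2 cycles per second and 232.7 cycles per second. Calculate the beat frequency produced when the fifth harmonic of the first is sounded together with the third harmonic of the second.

7.9 Hz

Fifth harmonic of the first: 5·141.2 = 706.0 Hz.
Third harmonic of the second: 3·232.7 = 698.1 Hz.
f_beat = |706.0 − 698.1| = 7.9 Hz.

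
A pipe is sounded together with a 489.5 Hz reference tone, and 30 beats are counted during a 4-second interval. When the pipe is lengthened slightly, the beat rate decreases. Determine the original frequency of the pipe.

497 Hz

Beat frequency = 30/4 = 7.5 Hz.
|f − 489.5| = 7.5, so the pipe was at either 482 Hz or 497 Hz.
A longer pipe has a lower fundamental; the adjustment lowers the pipe's frequency.
The beat rate fell, so the adjustment moved the pipe toward 489.5 Hz — it must have started above the reference.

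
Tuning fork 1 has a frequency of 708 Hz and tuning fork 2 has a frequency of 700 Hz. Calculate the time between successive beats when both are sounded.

f_beat = |708 − 700| = 8 Hz.
Beat period T = 1 / f_beat = 1 / 8 s.

0.125 s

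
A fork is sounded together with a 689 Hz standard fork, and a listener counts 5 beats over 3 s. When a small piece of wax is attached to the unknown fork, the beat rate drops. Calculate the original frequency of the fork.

Beat frequency = 5/3 = 1.6667 Hz.
|f − 689| = 1.6667, so the fork was at either 687.3333 Hz or 690.6667 Hz.
Loading a fork with wax lowers its frequency; the adjustment lowers the fork's frequency.
The beat rate fell, so the adjustment moved the fork toward 689 Hz — it must have started above the reference.

690.6667 Hz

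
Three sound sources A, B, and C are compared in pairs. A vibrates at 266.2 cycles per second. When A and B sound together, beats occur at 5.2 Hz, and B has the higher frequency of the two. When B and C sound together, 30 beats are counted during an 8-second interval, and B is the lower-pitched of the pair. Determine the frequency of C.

B is above A, so f_B = 266.2 + 5.2 = 271.4 Hz.
B–C: Beat frequency = 30/8 = 3.75 Hz.
C is above B, so f_C = 271.4 + 3.75 = 275.15 Hz.

275.15 Hz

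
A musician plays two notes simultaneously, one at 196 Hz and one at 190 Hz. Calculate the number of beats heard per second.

f_beat = |f₁ − f₂|.
|196 − 190| = 6 Hz.

6 Hz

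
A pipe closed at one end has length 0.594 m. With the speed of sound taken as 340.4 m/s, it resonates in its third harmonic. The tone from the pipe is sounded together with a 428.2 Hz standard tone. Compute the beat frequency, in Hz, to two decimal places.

1.60 Hz

Closed pipe (odd harmonics): f_n = n·v/(4L) = 3·340.4/(4·0.594) = 429.7980 Hz.
f_beat = |429.7980 − 428.2| = 1.60 Hz.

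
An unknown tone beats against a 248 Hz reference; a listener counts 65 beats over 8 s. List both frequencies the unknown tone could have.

Beat frequency = 65/8 = 8.125 Hz.
|f − 248| = 8.125, so f = 248 ± 8.125.

239.875 Hz or 256.125 Hz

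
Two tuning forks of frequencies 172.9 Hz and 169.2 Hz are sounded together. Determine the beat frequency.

3.7 Hz

Beats arise from superposition of two nearby frequencies; the beat rate is |f₁ − f₂|.
|172.9 − 169.2| = 3.7 Hz.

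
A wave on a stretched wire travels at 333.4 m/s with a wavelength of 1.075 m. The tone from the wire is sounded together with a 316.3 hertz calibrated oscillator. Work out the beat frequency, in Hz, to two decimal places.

6.16 Hz

Source frequency f = v/λ = 333.4/1.075 = 310.1395 Hz.
f_beat = |310.1395 − 316.3| = 6.16 Hz.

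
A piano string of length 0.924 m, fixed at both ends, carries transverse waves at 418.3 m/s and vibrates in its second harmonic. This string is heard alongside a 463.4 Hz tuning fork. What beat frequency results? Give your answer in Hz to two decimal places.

10.69 Hz

For a string fixed at both ends, f_n = n·v/(2L) = 2·418.3/(2·0.924) = 452.7056 Hz.
f_beat = |452.7056 − 463.4| = 10.69 Hz.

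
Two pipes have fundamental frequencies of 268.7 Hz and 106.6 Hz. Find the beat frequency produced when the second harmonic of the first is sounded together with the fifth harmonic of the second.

4.4 Hz

Second harmonic of the first: 2·268.7 = 537.4 Hz.
Fifth harmonic of the second: 5·106.6 = 533.0 Hz.
f_beat = |537.4 − 533.0| = 4.4 Hz.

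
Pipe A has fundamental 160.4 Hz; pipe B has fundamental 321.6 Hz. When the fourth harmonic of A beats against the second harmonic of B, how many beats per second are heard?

1.6 Hz

Fourth harmonic of the first: 4·160.4 = 641.6 Hz.
Second harmonic of the second: 2·321.6 = 643.2 Hz.
f_beat = |641.6 − 643.2| = 1.6 Hz.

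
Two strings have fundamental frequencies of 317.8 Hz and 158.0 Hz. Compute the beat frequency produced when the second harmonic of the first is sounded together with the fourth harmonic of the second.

Second harmonic of the first: 2·317.8 = 635.6 Hz.
Fourth harmonic of the second: 4·158.0 = 632.0 Hz.
f_beat = |635.6 − 632.0| = 3.6 Hz.

3.6 Hz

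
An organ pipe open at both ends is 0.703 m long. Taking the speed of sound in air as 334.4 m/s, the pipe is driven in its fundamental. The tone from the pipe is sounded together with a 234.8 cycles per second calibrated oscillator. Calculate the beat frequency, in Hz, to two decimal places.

Open pipe: f_n = n·v/(2L) = 1·334.4/(2·0.703) = 237.8378 Hz.
f_beat = |237.8378 − 234.8| = 3.04 Hz.

3.04 Hz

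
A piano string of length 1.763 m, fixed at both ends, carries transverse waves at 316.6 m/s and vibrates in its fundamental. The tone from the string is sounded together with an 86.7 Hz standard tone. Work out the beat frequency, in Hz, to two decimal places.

3.09 Hz

For a string fixed at both ends, f_n = n·v/(2L) = 1·316.6/(2·1.763) = 89.7901 Hz.
f_beat = |89.7901 − 86.7| = 3.09 Hz.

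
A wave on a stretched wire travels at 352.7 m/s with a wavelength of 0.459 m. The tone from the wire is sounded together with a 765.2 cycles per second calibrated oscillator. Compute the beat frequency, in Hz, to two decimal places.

3.21 Hz

Source frequency f = v/λ = 352.7/0.459 = 768.4096 Hz.
f_beat = |768.4096 − 765.2| = 3.21 Hz.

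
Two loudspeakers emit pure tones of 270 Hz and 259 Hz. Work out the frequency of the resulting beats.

Beats arise from superposition of two nearby frequencies; the beat rate is |f₁ − f₂|.
|270 − 259| = 11 Hz.

11 Hz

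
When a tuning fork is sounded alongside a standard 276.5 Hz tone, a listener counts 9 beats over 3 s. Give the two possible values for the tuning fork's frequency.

Beat frequency = 9/3 = 3 Hz.
|f − 276.5| = 3, so f = 276.5 ± 3.

273.5 Hz or 279.5 Hz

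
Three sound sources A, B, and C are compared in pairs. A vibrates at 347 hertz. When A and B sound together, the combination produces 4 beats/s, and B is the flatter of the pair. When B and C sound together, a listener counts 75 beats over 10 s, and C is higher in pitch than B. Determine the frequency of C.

350.5 Hz

B is below A, so f_B = 347 − 4 = 343 Hz.
B–C: Beat frequency = 75/10 = 7.5 Hz.
C is above B, so f_C = 343 + 7.5 = 350.5 Hz.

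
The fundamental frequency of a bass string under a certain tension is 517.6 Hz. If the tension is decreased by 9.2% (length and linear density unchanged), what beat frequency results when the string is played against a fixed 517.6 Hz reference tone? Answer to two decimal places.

24.38 Hz

For a string, f ∝ √T, so the new frequency is 517.6·√0.908 = 493.2160 Hz.
f_beat = |493.2160 − 517.6| = 24.38 Hz.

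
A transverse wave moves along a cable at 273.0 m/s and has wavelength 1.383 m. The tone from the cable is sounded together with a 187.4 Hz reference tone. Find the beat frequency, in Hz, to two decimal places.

Source frequency f = v/λ = 273.0/1.383 = 197.3970 Hz.
f_beat = |197.3970 − 187.4| = 10.00 Hz.

10.00 Hz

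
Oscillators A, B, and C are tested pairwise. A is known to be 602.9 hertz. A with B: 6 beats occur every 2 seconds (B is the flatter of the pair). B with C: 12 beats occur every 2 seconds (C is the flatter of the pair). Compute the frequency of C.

593.9 Hz

A–B: Beat frequency = 6/2 = 3 Hz.
B is below A, so f_B = 602.9 − 3 = 599.9 Hz.
B–C: Beat frequency = 12/2 = 6 Hz.
C is below B, so f_C = 599.9 − 6 = 593.9 Hz.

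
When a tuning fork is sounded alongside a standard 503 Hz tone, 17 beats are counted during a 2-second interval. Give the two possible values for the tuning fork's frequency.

494.5 Hz or 511.5 Hz

Beat frequency = 17/2 = 8.5 Hz.
|f − 503| = 8.5, so f = 503 ± 8.5.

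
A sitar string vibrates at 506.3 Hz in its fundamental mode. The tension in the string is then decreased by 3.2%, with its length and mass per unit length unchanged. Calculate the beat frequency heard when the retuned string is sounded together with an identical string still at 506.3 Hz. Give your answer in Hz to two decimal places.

8.17 Hz

For a string, f ∝ √T, so the new frequency is 506.3·√0.968 = 498.1333 Hz.
f_beat = |498.1333 − 506.3| = 8.17 Hz.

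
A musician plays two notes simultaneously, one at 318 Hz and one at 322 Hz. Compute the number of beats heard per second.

Beats arise from superposition of two nearby frequencies; the beat rate is |f₁ − f₂|.
|318 − 322| = 4 Hz.

4 Hz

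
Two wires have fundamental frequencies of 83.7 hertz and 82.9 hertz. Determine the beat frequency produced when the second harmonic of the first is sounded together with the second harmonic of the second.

1.6 Hz

Second harmonic of the first: 2·83.7 = 167.4 Hz.
Second harmonic of the second: 2·82.9 = 165.8 Hz.
f_beat = |167.4 − 165.8| = 1.6 Hz.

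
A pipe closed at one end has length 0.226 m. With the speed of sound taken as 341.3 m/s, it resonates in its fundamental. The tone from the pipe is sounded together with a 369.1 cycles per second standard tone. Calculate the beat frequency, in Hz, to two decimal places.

8.44 Hz

Closed pipe (odd harmonics): f_n = n·v/(4L) = 1·341.3/(4·0.226) = 377.5442 Hz.
f_beat = |377.5442 − 369.1| = 8.44 Hz.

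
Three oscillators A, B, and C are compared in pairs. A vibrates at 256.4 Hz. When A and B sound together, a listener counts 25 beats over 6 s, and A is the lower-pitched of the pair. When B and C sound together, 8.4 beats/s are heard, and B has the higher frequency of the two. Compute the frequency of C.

252.1667 Hz

A–B: Beat frequency = 25/6 = 4.1667 Hz.
B is above A, so f_B = 256.4 + 4.1667 = 260.5667 Hz.
C is below B, so f_C = 260.5667 − 8.4 = 252.1667 Hz.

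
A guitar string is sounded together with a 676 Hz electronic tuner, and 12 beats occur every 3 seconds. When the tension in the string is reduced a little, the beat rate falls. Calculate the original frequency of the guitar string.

Beat frequency = 12/3 = 4 Hz.
|f − 676| = 4, so the guitar string was at either 672 Hz or 680 Hz.
Lower tension means lower frequency; the adjustment lowers the guitar string's frequency.
The beat rate fell, so the adjustment moved the guitar string toward 676 Hz — it must have started above the reference.

680 Hz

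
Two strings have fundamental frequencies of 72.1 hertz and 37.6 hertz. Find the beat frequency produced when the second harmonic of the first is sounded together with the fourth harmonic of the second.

6.2 Hz

Second harmonic of the first: 2·72.1 = 144.2 Hz.
Fourth harmonic of the second: 4·37.6 = 150.4 Hz.
f_beat = |144.2 − 150.4| = 6.2 Hz.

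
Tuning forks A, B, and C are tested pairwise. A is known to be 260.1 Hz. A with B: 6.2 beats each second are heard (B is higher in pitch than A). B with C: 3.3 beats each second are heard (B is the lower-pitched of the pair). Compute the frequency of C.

269.6 Hz

B is above A, so f_B = 260.1 + 6.2 = 266.3 Hz.
C is above B, so f_C = 266.3 + 3.3 = 269.6 Hz.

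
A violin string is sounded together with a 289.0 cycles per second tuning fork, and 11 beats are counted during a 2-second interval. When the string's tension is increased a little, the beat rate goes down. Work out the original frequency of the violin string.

283.5 Hz

Beat frequency = 11/2 = 5.5 Hz.
|f − 289.0| = 5.5, so the violin string was at either 283.5 Hz or 294.5 Hz.
Higher tension means higher frequency; the adjustment raises the violin string's frequency.
The beat rate fell, so the adjustment moved the violin string toward 289.0 Hz — it must have started below the reference.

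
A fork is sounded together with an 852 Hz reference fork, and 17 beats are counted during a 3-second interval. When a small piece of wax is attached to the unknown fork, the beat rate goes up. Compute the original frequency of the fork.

Beat frequency = 17/3 = 5.6667 Hz.
|f − 852| = 5.6667, so the fork was at either 846.3333 Hz or 857.6667 Hz.
Loading a fork with wax lowers its frequency; the adjustment lowers the fork's frequency.
The beat rate rose, so the adjustment moved the fork further from 852 Hz — it was already below the reference.

846.3333 Hz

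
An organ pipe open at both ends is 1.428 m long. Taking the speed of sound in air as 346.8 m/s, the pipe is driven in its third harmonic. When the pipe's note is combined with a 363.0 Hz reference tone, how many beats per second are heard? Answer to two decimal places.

1.29 Hz

Open pipe: f_n = n·v/(2L) = 3·346.8/(2·1.428) = 364.2857 Hz.
f_beat = |364.2857 − 363.0| = 1.29 Hz.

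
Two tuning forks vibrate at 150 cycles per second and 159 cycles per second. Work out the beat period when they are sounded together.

0.111 s

f_beat = |150 − 159| = 9 Hz.
Beat period T = 1 / f_beat = 1 / 9 s.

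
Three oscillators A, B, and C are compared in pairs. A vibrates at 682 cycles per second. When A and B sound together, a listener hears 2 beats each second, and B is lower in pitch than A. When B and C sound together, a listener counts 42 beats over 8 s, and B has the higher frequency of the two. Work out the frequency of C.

B is below A, so f_B = 682 − 2 = 680 Hz.
B–C: Beat frequency = 42/8 = 5.25 Hz.
C is below B, so f_C = 680 − 5.25 = 674.75 Hz.

674.75 Hz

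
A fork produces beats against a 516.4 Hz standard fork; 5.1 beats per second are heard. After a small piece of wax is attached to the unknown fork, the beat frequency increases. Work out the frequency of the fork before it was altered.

511.3 Hz

|f − 516.4| = 5.1, so the fork was at either 511.3 Hz or 521.5 Hz.
Loading a fork with wax lowers its frequency; the adjustment lowers the fork's frequency.
The beat rate rose, so the adjustment moved the fork further from 516.4 Hz — it was already below the reference.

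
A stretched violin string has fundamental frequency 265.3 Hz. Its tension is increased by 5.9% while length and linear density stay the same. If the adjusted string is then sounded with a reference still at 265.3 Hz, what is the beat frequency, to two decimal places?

For a string, f ∝ √T, so the new frequency is 265.3·√1.059 = 273.0142 Hz.
f_beat = |273.0142 − 265.3| = 7.71 Hz.

7.71 Hz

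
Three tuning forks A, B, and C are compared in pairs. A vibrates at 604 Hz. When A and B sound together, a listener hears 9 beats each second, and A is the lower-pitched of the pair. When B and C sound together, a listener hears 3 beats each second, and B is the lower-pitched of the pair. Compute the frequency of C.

B is above A, so f_B = 604 + 9 = 613 Hz.
C is above B, so f_C = 613 + 3 = 616 Hz.

616 Hz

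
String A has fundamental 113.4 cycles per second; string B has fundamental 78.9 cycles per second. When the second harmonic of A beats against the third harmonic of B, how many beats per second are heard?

Second harmonic of the first: 2·113.4 = 226.8 Hz.
Third harmonic of the second: 3·78.9 = 236.7 Hz.
f_beat = |226.8 − 236.7| = 9.9 Hz.

9.9 Hz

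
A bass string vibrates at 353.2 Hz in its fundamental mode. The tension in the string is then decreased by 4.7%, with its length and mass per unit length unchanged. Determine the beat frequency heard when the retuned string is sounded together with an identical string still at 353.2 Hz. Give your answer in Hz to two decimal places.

8.40 Hz

For a string, f ∝ √T, so the new frequency is 353.2·√0.953 = 344.7999 Hz.
f_beat = |344.7999 − 353.2| = 8.40 Hz.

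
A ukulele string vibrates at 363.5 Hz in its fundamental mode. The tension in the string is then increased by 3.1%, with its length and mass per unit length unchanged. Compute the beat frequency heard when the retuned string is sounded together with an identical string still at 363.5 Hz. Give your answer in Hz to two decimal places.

For a string, f ∝ √T, so the new frequency is 363.5·√1.031 = 369.0912 Hz.
f_beat = |369.0912 − 363.5| = 5.59 Hz.

5.59 Hz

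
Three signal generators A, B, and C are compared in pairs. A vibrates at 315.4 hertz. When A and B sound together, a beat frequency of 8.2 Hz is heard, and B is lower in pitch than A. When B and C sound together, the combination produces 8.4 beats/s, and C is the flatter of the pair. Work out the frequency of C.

B is below A, so f_B = 315.4 − 8.2 = 307.2 Hz.
C is below B, so f_C = 307.2 − 8.4 = 298.8 Hz.

298.8 Hz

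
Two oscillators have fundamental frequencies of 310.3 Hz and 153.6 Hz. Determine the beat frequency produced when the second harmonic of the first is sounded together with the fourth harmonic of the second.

6.2 Hz

Second harmonic of the first: 2·310.3 = 620.6 Hz.
Fourth harmonic of the second: 4·153.6 = 614.4 Hz.
f_beat = |620.6 − 614.4| = 6.2 Hz.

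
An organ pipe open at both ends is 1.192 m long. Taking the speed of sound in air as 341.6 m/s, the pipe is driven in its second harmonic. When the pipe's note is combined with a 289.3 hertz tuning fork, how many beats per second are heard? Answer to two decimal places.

2.72 Hz

Open pipe: f_n = n·v/(2L) = 2·341.6/(2·1.192) = 286.5772 Hz.
f_beat = |286.5772 − 289.3| = 2.72 Hz.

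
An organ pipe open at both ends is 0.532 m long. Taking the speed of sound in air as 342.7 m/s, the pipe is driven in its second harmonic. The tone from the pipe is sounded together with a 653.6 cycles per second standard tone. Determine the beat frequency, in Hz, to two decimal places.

9.43 Hz

Open pipe: f_n = n·v/(2L) = 2·342.7/(2·0.532) = 644.1729 Hz.
f_beat = |644.1729 − 653.6| = 9.43 Hz.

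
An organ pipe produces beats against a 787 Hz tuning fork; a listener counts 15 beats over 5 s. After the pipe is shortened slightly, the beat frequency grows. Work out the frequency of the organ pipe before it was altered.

Beat frequency = 15/5 = 3 Hz.
|f − 787| = 3, so the organ pipe was at either 784 Hz or 790 Hz.
A shorter pipe has a higher fundamental; the adjustment raises the organ pipe's frequency.
The beat rate rose, so the adjustment moved the organ pipe further from 787 Hz — it was already above the reference.

790 Hz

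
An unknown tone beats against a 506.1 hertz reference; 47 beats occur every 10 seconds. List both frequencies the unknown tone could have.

Beat frequency = 47/10 = 4.7 Hz.
|f − 506.1| = 4.7, so f = 506.1 ± 4.7.

501.4 Hz or 510.8 Hz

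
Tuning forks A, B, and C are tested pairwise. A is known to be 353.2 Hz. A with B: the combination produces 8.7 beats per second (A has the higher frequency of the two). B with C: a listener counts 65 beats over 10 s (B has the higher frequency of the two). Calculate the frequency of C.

B is below A, so f_B = 353.2 − 8.7 = 344.5 Hz.
B–C: Beat frequency = 65/10 = 6.5 Hz.
C is below B, so f_C = 344.5 − 6.5 = 338 Hz.

338 Hz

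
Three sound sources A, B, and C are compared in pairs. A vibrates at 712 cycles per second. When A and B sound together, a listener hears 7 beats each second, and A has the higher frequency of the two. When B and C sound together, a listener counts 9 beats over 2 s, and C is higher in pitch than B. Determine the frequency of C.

B is below A, so f_B = 712 − 7 = 705 Hz.
B–C: Beat frequency = 9/2 = 4.5 Hz.
C is above B, so f_C = 705 + 4.5 = 709.5 Hz.

709.5 Hz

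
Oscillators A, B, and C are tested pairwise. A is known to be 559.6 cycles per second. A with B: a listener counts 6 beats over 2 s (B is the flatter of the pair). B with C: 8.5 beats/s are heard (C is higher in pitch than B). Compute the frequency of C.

A–B: Beat frequency = 6/2 = 3 Hz.
B is below A, so f_B = 559.6 − 3 = 556.6 Hz.
C is above B, so f_C = 556.6 + 8.5 = 565.1 Hz.

565.1 Hz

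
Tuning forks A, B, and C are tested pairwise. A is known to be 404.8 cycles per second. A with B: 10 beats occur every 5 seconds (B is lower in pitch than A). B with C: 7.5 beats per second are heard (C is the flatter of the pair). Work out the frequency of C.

A–B: Beat frequency = 10/5 = 2 Hz.
B is below A, so f_B = 404.8 − 2 = 402.8 Hz.
C is below B, so f_C = 402.8 − 7.5 = 395.3 Hz.

395.3 Hz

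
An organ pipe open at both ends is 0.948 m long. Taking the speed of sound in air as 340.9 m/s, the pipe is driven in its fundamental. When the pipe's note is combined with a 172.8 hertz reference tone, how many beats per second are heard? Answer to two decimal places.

Open pipe: f_n = n·v/(2L) = 1·340.9/(2·0.948) = 179.7996 Hz.
f_beat = |179.7996 − 172.8| = 7.00 Hz.

7.00 Hz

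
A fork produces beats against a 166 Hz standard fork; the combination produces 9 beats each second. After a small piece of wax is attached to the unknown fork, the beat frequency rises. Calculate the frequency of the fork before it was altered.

157 Hz

|f − 166| = 9, so the fork was at either 157 Hz or 175 Hz.
Loading a fork with wax lowers its frequency; the adjustment lowers the fork's frequency.
The beat rate rose, so the adjustment moved the fork further from 166 Hz — it was already below the reference.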